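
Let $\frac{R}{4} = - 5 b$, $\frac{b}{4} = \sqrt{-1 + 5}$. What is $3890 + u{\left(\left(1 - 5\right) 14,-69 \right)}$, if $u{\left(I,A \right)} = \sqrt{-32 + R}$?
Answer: $3890 + 8 i \sqrt{3} \approx 3890.0 + 13.856 i$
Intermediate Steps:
$b = 8$ ($b = 4 \sqrt{-1 + 5} = 4 \sqrt{4} = 4 \cdot 2 = 8$)
$R = -160$ ($R = 4 \left(\left(-5\right) 8\right) = 4 \left(-40\right) = -160$)
$u{\left(I,A \right)} = 8 i \sqrt{3}$ ($u{\left(I,A \right)} = \sqrt{-32 - 160} = \sqrt{-192} = 8 i \sqrt{3}$)
$3890 + u{\left(\left(1 - 5\right) 14,-69 \right)} = 3890 + 8 i \sqrt{3}$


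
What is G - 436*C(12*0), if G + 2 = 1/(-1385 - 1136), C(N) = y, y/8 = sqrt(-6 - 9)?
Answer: -5043/2521 - 3488*I*sqrt(15) ≈ -2.0004 - 13509.0*I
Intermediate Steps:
y = 8*I*sqrt(15) (y = 8*sqrt(-6 - 9) = 8*sqrt(-15) = 8*(I*sqrt(15)) = 8*I*sqrt(15) ≈ 30.984*I)
C(N) = 8*I*sqrt(15)
G = -5043/2521 (G = -2 + 1/(-1385 - 1136) = -2 + 1/(-2521) = -2 - 1/2521 = -5043/2521 ≈ -2.0004)
G - 436*C(12*0) = -5043/2521 - 3488*I*sqrt(15)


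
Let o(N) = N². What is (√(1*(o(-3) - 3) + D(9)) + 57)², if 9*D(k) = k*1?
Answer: (57 + √7)² ≈ 3557.6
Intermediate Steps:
D(k) = k/9 (D(k) = (k*1)/9 = k/9)
(√(1*(o(-3) - 3) + D(9)) + 57)² = (√(1*((-3)² - 3) + (⅑)*9) + 57)² = (√(1*(9 - 3) + 1) + 57)² = (√(1*6 + 1) + 57)² = (√(6 + 1) + 57)² = (√7 + 57)² = (57 + √7)²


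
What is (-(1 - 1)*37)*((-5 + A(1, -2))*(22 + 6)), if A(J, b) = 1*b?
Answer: 0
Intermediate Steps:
A(J, b) = b
(-(1 - 1)*37)*((-5 + A(1, -2))*(22 + 6)) = (-(1 - 1)*37)*((-5 - 2)*(22 + 6)) = (-1*0*37)*(-7*28) = (0*37)*(-196) = 0*(-196) = 0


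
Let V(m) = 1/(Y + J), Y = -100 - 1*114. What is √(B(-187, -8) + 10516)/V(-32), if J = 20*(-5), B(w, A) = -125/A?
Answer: -157*√168506/2 ≈ -32224.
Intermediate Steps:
J = -100
Y = -214 (Y = -100 - 114 = -214)
V(m) = -1/314 (V(m) = 1/(-214 - 100) = 1/(-314) = -1/314)
√(B(-187, -8) + 10516)/V(-32) = √(-125/(-8) + 10516)/(-1/314) = √(-125*(-⅛) + 10516)*(-314) = √(125/8 + 10516)*(-314) = √(84253/8)*(-314) = (√168506/4)*(-314) = -157*√168506/2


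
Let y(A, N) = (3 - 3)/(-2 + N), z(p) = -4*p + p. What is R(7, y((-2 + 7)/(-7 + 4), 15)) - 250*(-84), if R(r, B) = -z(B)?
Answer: 21000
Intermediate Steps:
z(p) = -3*p
y(A, N) = 0 (y(A, N) = 0/(-2 + N) = 0)
R(r, B) = 3*B (R(r, B) = -(-3)*B = 3*B)
R(7, y((-2 + 7)/(-7 + 4), 15)) - 250*(-84) = 3*0 - 250*(-84) = 0 - 1*(-21000) = 0 + 21000 = 21000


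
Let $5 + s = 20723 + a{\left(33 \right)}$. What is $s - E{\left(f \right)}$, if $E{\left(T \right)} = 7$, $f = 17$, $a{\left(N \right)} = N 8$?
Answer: $20975$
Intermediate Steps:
$a{\left(N \right)} = 8 N$
$s = 20982$ ($s = -5 + \left(20723 + 8 \cdot 33\right) = -5 + \left(20723 + 264\right) = -5 + 20987 = 20982$)
$s - E{\left(f \right)} = 20982 - 7 = 20975$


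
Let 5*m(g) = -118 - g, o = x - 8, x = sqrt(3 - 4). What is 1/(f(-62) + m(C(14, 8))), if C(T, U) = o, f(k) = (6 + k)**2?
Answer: 77850/242424901 + 5*I/242424901 ≈ 0.00032113 + 2.0625e-8*I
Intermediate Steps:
x = I (x = sqrt(-1) = I ≈ 1.0*I)
o = -8 + I (o = I - 8 = -8 + I ≈ -8.0 + 1.0*I)
C(T, U) = -8 + I
m(g) = -118/5 - g/5 (m(g) = (-118 - g)/5 = -118/5 - g/5)
1/(f(-62) + m(C(14, 8))) = 1/((6 - 62)**2 + (-118/5 - (-8 + I)/5)) = 1/((-56)**2 + (-118/5 + (8/5 - I/5))) = 1/(3136 + (-22 - I/5)) = 1/(3114 - I/5) = 25*(3114 + I/5)/242424901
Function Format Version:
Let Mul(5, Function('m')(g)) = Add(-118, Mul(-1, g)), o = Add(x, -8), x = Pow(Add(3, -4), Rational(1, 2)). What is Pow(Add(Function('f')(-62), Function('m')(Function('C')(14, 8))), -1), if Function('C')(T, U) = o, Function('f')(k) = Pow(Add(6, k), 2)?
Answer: Add(Rational(77850, 242424901), Mul(Rational(5, 242424901), I)) ≈ Add(0.00032113, Mul(2.0625e-8, I))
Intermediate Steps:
x = I (x = Pow(-1, Rational(1, 2)) = I ≈ Mul(1.0000, I))
o = Add(-8, I) (o = Add(I, -8) = Add(-8, I) ≈ Add(-8.0000, Mul(1.0000, I)))
Function('C')(T, U) = Add(-8, I)
Function('m')(g) = Add(Rational(-118, 5), Mul(Rational(-1, 5), g)) (Function('m')(g) = Mul(Rational(1, 5), Add(-118, Mul(-1, g))) = Add(Rational(-118, 5), Mul(Rational(-1, 5), g)))
Pow(Add(Function('f')(-62), Function('m')(Function('C')(14, 8))), -1) = Pow(Add(Pow(Add(6, -62), 2), Add(Rational(-118, 5), Mul(Rational(-1, 5), Add(-8, I)))), -1) = Pow(Add(Pow(-56, 2), Add(Rational(-118, 5), Add(Rational(8, 5), Mul(Rational(-1, 5), I)))), -1) = Pow(Add(3136, Add(-22, Mul(Rational(-1, 5), I))), -1) = Pow(Add(3114, Mul(Rational(-1, 5), I)), -1) = Mul(Rational(25, 242424901), Add(3114, Mul(Rational(1, 5), I)))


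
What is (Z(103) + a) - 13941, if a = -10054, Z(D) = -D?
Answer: -24098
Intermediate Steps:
(Z(103) + a) - 13941 = (-1*103 - 10054) - 13941 = (-103 - 10054) - 13941 = -10157 - 13941 = -24098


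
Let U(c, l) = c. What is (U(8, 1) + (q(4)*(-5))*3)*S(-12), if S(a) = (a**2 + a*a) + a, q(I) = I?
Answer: -14352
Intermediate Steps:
S(a) = a + 2*a**2 (S(a) = (a**2 + a**2) + a = 2*a**2 + a = a + 2*a**2)
(U(8, 1) + (q(4)*(-5))*3)*S(-12) = (8 + (4*(-5))*3)*(-12*(1 + 2*(-12))) = (8 - 20*3)*(-12*(1 - 24)) = (8 - 60)*(-12*(-23)) = -52*276 = -14352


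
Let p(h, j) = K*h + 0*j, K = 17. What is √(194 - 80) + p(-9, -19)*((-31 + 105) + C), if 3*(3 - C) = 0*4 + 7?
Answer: -11424 + √114 ≈ -11413.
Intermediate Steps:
C = ⅔ (C = 3 - (0*4 + 7)/3 = 3 - (0 + 7)/3 = 3 - ⅓*7 = 3 - 7/3 = ⅔ ≈ 0.66667)
p(h, j) = 17*h (p(h, j) = 17*h + 0*j = 17*h + 0 = 17*h)
√(194 - 80) + p(-9, -19)*((-31 + 105) + C) = √(194 - 80) + (17*(-9))*((-31 + 105) + ⅔) = √114 - 153*(74 + ⅔) = √114 - 153*224/3 = √114 - 11424 = -11424 + √114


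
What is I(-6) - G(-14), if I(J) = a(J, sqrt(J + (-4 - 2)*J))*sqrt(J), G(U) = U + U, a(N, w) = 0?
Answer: 28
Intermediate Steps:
G(U) = 2*U
I(J) = 0 (I(J) = 0*sqrt(J) = 0)
I(-6) - G(-14) = 0 - 2*(-14) = 0 - 1*(-28) = 0 + 28 = 28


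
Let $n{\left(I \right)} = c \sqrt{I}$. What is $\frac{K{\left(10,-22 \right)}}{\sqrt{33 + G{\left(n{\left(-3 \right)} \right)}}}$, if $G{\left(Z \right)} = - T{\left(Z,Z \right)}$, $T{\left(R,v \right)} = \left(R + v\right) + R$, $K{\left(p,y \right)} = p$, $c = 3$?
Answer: $\frac{10 \sqrt{3}}{3 \sqrt{11 - 3 i \sqrt{3}}} \approx 1.6152 + 0.36229 i$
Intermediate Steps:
$T{\left(R,v \right)} = v + 2 R$
$n{\left(I \right)} = 3 \sqrt{I}$
$G{\left(Z \right)} = - 3 Z$ ($G{\left(Z \right)} = - (Z + 2 Z) = - 3 Z$)
$\frac{K{\left(10,-22 \right)}}{\sqrt{33 + G{\left(n{\left(-3 \right)} \right)}}} = \frac{10}{\sqrt{33 - 3 \cdot 3 \sqrt{-3}}} = \frac{10}{\sqrt{33 - 3 \cdot 3 i \sqrt{3}}} = \frac{10}{\sqrt{33 - 9 i \sqrt{3}}}$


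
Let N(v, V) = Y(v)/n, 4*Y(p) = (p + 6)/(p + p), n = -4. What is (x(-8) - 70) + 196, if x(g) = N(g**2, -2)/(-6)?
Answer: 774179/6144 ≈ 126.01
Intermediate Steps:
Y(p) = (6 + p)/(8*p) (Y(p) = ((p + 6)/(p + p))/4 = ((6 + p)/((2*p)))/4 = ((6 + p)*(1/(2*p)))/4 = ((6 + p)/(2*p))/4 = (6 + p)/(8*p))
N(v, V) = -(6 + v)/(32*v) (N(v, V) = ((6 + v)/(8*v))/(-4) = ((6 + v)/(8*v))*(-1/4) = -(6 + v)/(32*v))
x(g) = -(-6 - g**2)/(192*g**2) (x(g) = ((-6 - g**2)/(32*(g**2)))/(-6) = ((-6 - g**2)/(32*g**2))*(-1/6) = -(-6 - g**2)/(192*g**2))
(x(-8) - 70) + 196 = ((1/192)*(6 + (-8)**2)/(-8)**2 - 70) + 196 = ((1/192)*(1/64)*(6 + 64) - 70) + 196 = ((1/192)*(1/64)*70 - 70) + 196 = (35/6144 - 70) + 196 = -430045/6144 + 196 = 774179/6144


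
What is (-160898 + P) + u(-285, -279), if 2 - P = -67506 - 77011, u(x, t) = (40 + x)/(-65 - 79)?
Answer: -2358331/144 ≈ -16377.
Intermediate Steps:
u(x, t) = -5/18 - x/144 (u(x, t) = (40 + x)/(-144) = (40 + x)*(-1/144) = -5/18 - x/144)
P = 144519 (P = 2 - (-67506 - 77011) = 2 - 1*(-144517) = 2 + 144517 = 144519)
(-160898 + P) + u(-285, -279) = (-160898 + 144519) + (-5/18 - 1/144*(-285)) = -16379 + (-5/18 + 95/48) = -16379 + 245/144 = -2358331/144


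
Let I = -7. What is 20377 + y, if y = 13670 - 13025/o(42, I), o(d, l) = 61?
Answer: 2063842/61 ≈ 33834.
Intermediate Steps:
y = 820845/61 (y = 13670 - 13025/61 = 820845/61 ≈ 13456.)
20377 + y = 20377 + 820845/61 = 2063842/61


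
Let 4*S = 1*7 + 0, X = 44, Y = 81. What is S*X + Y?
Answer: 158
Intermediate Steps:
S = 7/4 (S = (1*7 + 0)/4 = (7 + 0)/4 = (¼)*7 = 7/4 ≈ 1.7500)
S*X + Y = (7/4)*44 + 81 = 77 + 81 = 158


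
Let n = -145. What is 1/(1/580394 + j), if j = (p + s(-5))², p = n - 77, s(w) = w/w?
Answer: 580394/28347023355 ≈ 2.0475e-5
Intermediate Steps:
s(w) = 1
p = -222 (p = -145 - 77 = -222)
j = 48841 (j = (-222 + 1)² = (-221)² = 48841)
1/(1/580394 + j) = 1/(1/580394 + 48841) = 1/(28347023355/580394) = 580394/28347023355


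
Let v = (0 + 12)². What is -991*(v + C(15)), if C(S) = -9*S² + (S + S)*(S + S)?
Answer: 972171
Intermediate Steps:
v = 144 (v = 12² = 144)
C(S) = -5*S² (C(S) = -9*S² + (2*S)*(2*S) = -9*S² + 4*S² = -5*S²)
-991*(v + C(15)) = -991*(144 - 5*15²) = -991*(144 - 5*225) = -991*(144 - 1125) = -991*(-981) = 972171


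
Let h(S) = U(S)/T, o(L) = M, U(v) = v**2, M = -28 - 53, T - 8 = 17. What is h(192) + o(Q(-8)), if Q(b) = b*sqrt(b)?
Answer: 34839/25 ≈ 1393.6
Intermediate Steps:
T = 25 (T = 8 + 17 = 25)
M = -81
Q(b) = b**(3/2)
o(L) = -81
h(S) = S**2/25
h(192) + o(Q(-8)) = (1/25)*192**2 - 81 = (1/25)*36864 - 81 = 36864/25 - 81 = 34839/25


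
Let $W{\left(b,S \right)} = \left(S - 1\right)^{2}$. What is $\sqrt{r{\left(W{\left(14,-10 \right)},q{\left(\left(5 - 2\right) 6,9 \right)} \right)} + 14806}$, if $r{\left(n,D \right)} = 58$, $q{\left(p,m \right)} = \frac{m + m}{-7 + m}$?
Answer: $4 \sqrt{929} \approx 121.92$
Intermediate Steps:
$q{\left(p,m \right)} = \frac{2 m}{-7 + m}$
$W{\left(b,S \right)} = \left(-1 + S\right)^{2}$
$\sqrt{r{\left(W{\left(14,-10 \right)},q{\left(\left(5 - 2\right) 6,9 \right)} \right)} + 14806} = \sqrt{58 + 14806} = \sqrt{14864} = 4 \sqrt{929}$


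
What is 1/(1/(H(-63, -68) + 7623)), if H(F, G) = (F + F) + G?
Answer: 7429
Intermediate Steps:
H(F, G) = G + 2*F (H(F, G) = 2*F + G = G + 2*F)
1/(1/(H(-63, -68) + 7623)) = 1/(1/((-68 + 2*(-63)) + 7623)) = 1/(1/((-68 - 126) + 7623)) = 1/(1/(-194 + 7623)) = 1/(1/7429) = 7429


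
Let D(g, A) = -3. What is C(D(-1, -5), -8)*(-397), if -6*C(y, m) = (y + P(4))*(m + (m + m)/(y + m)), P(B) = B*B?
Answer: -61932/11 ≈ -5630.2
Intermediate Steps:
P(B) = B²
C(y, m) = -(16 + y)*(m + 2*m/(m + y))/6 (C(y, m) = -(y + 4²)*(m + (m + m)/(y + m))/6 = -(y + 16)*(m + (2*m)/(m + y))/6 = -(16 + y)*(m + 2*m/(m + y))/6)
C(D(-1, -5), -8)*(-397) = -1*(-8)*(32 + (-3)² + 16*(-8) + 18*(-3) - 8*(-3))/(6*(-8) + 6*(-3))*(-397) = -1*(-8)*(32 + 9 - 128 - 54 + 24)/(-48 - 18)*(-397) = -1*(-8)*(-117)/(-66)*(-397) = -1*(-8)*(-1/66)*(-117)*(-397) = (156/11)*(-397) = -61932/11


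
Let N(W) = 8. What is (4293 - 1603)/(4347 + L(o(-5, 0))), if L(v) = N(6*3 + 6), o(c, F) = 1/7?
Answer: 538/871 ≈ 0.61768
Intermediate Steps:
o(c, F) = ⅐
L(v) = 8
(4293 - 1603)/(4347 + L(o(-5, 0))) = (4293 - 1603)/(4347 + 8) = 2690/4355 = 2690*(1/4355) = 538/871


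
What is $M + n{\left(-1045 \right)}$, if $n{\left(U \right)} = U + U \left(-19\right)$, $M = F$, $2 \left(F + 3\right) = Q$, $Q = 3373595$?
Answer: $\frac{3411209}{2} \approx 1.7056 \cdot 10^{6}$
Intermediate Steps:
$F = \frac{3373589}{2}$ ($F = -3 + \frac{1}{2} \cdot 3373595 = -3 + \frac{3373595}{2} = \frac{3373589}{2} \approx 1.6868 \cdot 10^{6}$)
$M = \frac{3373589}{2} \approx 1.6868 \cdot 10^{6}$
$n{\left(U \right)} = - 18 U$ ($n{\left(U \right)} = U - 19 U = - 18 U$)
$M + n{\left(-1045 \right)} = \frac{3373589}{2} - -18810 = \frac{3373589}{2} + 18810 = \frac{3411209}{2}$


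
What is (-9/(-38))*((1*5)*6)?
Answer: 135/19 ≈ 7.1053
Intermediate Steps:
(-9/(-38))*((1*5)*6) = (-9*(-1/38))*(5*6) = (9/38)*30 = 135/19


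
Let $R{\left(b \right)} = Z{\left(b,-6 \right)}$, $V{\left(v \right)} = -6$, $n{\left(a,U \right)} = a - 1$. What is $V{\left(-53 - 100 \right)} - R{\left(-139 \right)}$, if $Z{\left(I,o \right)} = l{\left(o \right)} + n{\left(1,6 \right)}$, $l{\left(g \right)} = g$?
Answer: $0$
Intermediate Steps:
$n{\left(a,U \right)} = -1 + a$
$Z{\left(I,o \right)} = o$ ($Z{\left(I,o \right)} = o + \left(-1 + 1\right) = o + 0 = o$)
$R{\left(b \right)} = -6$
$V{\left(-53 - 100 \right)} - R{\left(-139 \right)} = -6 - -6 = -6 + 6 = 0$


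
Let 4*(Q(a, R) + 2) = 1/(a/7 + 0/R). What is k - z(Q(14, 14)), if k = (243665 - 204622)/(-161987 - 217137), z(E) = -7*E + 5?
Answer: -13821331/758248 ≈ -18.228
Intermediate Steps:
Q(a, R) = -2 + 7/(4*a) (Q(a, R) = -2 + 1/(4*(a/7 + 0/R)) = -2 + 1/(4*(a*(1/7) + 0)) = -2 + 1/(4*(a/7 + 0)) = -2 + 1/(4*((a/7))) = -2 + (7/a)/4 = -2 + 7/(4*a))
z(E) = 5 - 7*E
k = -39043/379124 (k = 39043/(-379124) = 39043*(-1/379124) = -39043/379124 ≈ -0.10298)
k - z(Q(14, 14)) = -39043/379124 - (5 - 7*(-2 + (7/4)/14)) = -39043/379124 - (5 - 7*(-2 + (7/4)*(1/14))) = -39043/379124 - (5 - 7*(-2 + 1/8)) = -39043/379124 - (5 - 7*(-15/8)) = -39043/379124 - (5 + 105/8) = -39043/379124 - 1*145/8 = -39043/379124 - 145/8 = -13821331/758248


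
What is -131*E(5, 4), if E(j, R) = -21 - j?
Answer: 3406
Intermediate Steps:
-131*E(5, 4) = -131*(-21 - 1*5) = -131*(-21 - 5) = -131*(-26) = 3406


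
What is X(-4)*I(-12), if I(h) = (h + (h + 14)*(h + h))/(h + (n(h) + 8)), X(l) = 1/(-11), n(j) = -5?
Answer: -20/33 ≈ -0.60606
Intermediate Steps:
X(l) = -1/11
I(h) = (h + 2*h*(14 + h))/(3 + h) (I(h) = (h + (h + 14)*(h + h))/(h + (-5 + 8)) = (h + (14 + h)*(2*h))/(h + 3) = (h + 2*h*(14 + h))/(3 + h))
X(-4)*I(-12) = -(-12)*(29 + 2*(-12))/(11*(3 - 12)) = -(-12)*(29 - 24)/(11*(-9)) = -(-12)*(-1)*5/(11*9) = -1/11*20/3 = -20/33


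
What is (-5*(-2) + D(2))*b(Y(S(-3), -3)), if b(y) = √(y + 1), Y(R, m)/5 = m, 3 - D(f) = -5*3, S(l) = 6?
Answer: 28*I*√14 ≈ 104.77*I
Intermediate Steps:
D(f) = 18 (D(f) = 3 - (-5)*3 = 3 - 1*(-15) = 3 + 15 = 18)
Y(R, m) = 5*m
b(y) = √(1 + y)
(-5*(-2) + D(2))*b(Y(S(-3), -3)) = (-5*(-2) + 18)*√(1 + 5*(-3)) = (10 + 18)*√(1 - 15) = 28*√(-14) = 28*(I*√14) = 28*I*√14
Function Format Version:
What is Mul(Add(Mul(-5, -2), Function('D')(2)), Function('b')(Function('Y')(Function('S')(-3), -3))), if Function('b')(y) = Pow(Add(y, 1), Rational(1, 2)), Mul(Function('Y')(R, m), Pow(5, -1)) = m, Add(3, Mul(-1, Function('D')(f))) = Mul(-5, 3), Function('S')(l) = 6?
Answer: Mul(28, I, Pow(14, Rational(1, 2))) ≈ Mul(104.77, I)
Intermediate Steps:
Function('D')(f) = 18 (Function('D')(f) = Add(3, Mul(-1, Mul(-5, 3))) = Add(3, Mul(-1, -15)) = Add(3, 15) = 18)
Function('Y')(R, m) = Mul(5, m)
Function('b')(y) = Pow(Add(1, y), Rational(1, 2))
Mul(Add(Mul(-5, -2), Function('D')(2)), Function('b')(Function('Y')(Function('S')(-3), -3))) = Mul(Add(Mul(-5, -2), 18), Pow(Add(1, Mul(5, -3)), Rational(1, 2))) = Mul(Add(10, 18), Pow(Add(1, -15), Rational(1, 2))) = Mul(28, Pow(-14, Rational(1, 2))) = Mul(28, Mul(I, Pow(14, Rational(1, 2)))) = Mul(28, I, Pow(14, Rational(1, 2)))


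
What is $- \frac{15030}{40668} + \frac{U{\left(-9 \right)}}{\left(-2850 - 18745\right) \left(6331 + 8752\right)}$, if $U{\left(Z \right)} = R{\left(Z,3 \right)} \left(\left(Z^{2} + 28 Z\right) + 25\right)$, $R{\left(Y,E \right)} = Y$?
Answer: $- \frac{815930955717}{2207712435530} \approx -0.36958$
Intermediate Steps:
$U{\left(Z \right)} = Z \left(25 + Z^{2} + 28 Z\right)$ ($U{\left(Z \right)} = Z \left(\left(Z^{2} + 28 Z\right) + 25\right) = Z \left(25 + Z^{2} + 28 Z\right)$)
$- \frac{15030}{40668} + \frac{U{\left(-9 \right)}}{\left(-2850 - 18745\right) \left(6331 + 8752\right)} = - \frac{15030}{40668} + \frac{\left(-9\right) \left(25 + \left(-9\right)^{2} + 28 \left(-9\right)\right)}{\left(-2850 - 18745\right) \left(6331 + 8752\right)} = \left(-15030\right) \frac{1}{40668} + \frac{\left(-9\right) \left(25 + 81 - 252\right)}{\left(-21595\right) 15083} = - \frac{2505}{6778} + \frac{\left(-9\right) \left(-146\right)}{-325717385} = - \frac{2505}{6778} + 1314 \left(- \frac{1}{325717385}\right) = - \frac{2505}{6778} - \frac{1314}{325717385} = - \frac{815930955717}{2207712435530}$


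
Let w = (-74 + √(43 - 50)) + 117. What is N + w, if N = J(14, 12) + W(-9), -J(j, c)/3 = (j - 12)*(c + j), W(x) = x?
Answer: -122 + I*√7 ≈ -122.0 + 2.6458*I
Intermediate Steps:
J(j, c) = -3*(-12 + j)*(c + j) (J(j, c) = -3*(j - 12)*(c + j) = -3*(-12 + j)*(c + j))
N = -165 (N = (-3*14² + 36*12 + 36*14 - 3*12*14) - 9 = (-3*196 + 432 + 504 - 504) - 9 = (-588 + 432 + 504 - 504) - 9 = -156 - 9 = -165)
w = 43 + I*√7 (w = (-74 + √(-7)) + 117 = (-74 + I*√7) + 117 = 43 + I*√7 ≈ 43.0 + 2.6458*I)
N + w = -165 + (43 + I*√7) = -122 + I*√7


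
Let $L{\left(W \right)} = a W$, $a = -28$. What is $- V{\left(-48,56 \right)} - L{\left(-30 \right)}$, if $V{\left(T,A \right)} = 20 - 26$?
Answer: $-834$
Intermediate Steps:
$V{\left(T,A \right)} = -6$
$L{\left(W \right)} = - 28 W$
$- V{\left(-48,56 \right)} - L{\left(-30 \right)} = \left(-1\right) \left(-6\right) - \left(-28\right) \left(-30\right) = 6 - 840 = -834$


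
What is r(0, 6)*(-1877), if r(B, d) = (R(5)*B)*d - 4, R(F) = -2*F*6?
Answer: 7508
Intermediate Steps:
R(F) = -12*F
r(B, d) = -4 - 60*B*d (r(B, d) = ((-12*5)*B)*d - 4 = (-60*B)*d - 4 = -60*B*d - 4 = -4 - 60*B*d)
r(0, 6)*(-1877) = (-4 - 60*0*6)*(-1877) = (-4 + 0)*(-1877) = -4*(-1877) = 7508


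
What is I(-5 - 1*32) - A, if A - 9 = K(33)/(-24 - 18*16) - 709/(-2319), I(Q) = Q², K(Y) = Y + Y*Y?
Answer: 164396465/120588 ≈ 1363.3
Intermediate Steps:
K(Y) = Y + Y²
A = 688507/120588 (A = 9 + ((33*(1 + 33))/(-24 - 18*16) - 709/(-2319)) = 9 + ((33*34)/(-24 - 288) - 709*(-1/2319)) = 9 + (1122/(-312) + 709/2319) = 9 + (1122*(-1/312) + 709/2319) = 9 + (-187/52 + 709/2319) = 9 - 396785/120588 = 688507/120588 ≈ 5.7096)
I(-5 - 1*32) - A = (-5 - 1*32)² - 1*688507/120588 = (-5 - 32)² - 688507/120588 = (-37)² - 688507/120588 = 1369 - 688507/120588 = 164396465/120588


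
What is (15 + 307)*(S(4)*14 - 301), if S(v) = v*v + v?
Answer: -6762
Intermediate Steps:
S(v) = v + v² (S(v) = v² + v = v + v²)
(15 + 307)*(S(4)*14 - 301) = (15 + 307)*((4*(1 + 4))*14 - 301) = 322*((4*5)*14 - 301) = 322*(20*14 - 301) = 322*(280 - 301) = 322*(-21) = -6762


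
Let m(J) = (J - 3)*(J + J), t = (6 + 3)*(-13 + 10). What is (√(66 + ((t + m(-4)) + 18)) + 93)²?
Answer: (93 + √113)² ≈ 10739.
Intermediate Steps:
t = -27 (t = 9*(-3) = -27)
m(J) = 2*J*(-3 + J) (m(J) = (-3 + J)*(2*J) = 2*J*(-3 + J))
(√(66 + ((t + m(-4)) + 18)) + 93)² = (√(66 + ((-27 + 2*(-4)*(-3 - 4)) + 18)) + 93)² = (√(66 + ((-27 + 2*(-4)*(-7)) + 18)) + 93)² = (√(66 + ((-27 + 56) + 18)) + 93)² = (√(66 + (29 + 18)) + 93)² = (√(66 + 47) + 93)² = (√113 + 93)² = (93 + √113)²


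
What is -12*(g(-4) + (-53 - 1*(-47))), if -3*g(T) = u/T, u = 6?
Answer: 66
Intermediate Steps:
g(T) = -2/T
-12*(g(-4) + (-53 - 1*(-47))) = -12*(-2/(-4) + (-53 - 1*(-47))) = -12*(-2*(-¼) + (-53 + 47)) = -12*(½ - 6) = -12*(-11/2) = 66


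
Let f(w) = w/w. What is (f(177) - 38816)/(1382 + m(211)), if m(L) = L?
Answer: -38815/1593 ≈ -24.366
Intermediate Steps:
f(w) = 1
(f(177) - 38816)/(1382 + m(211)) = (1 - 38816)/(1382 + 211) = -38815/1593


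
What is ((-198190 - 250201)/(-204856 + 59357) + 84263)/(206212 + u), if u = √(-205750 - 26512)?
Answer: 1030272682584/2521248721211 - 4996182*I*√232262/2521248721211 ≈ 0.40864 - 0.00095502*I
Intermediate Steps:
u = I*√232262 (u = √(-232262) = I*√232262 ≈ 481.94*I)
((-198190 - 250201)/(-204856 + 59357) + 84263)/(206212 + u) = ((-198190 - 250201)/(-204856 + 59357) + 84263)/(206212 + I*√232262) = (-448391/(-145499) + 84263)/(206212 + I*√232262) = (-448391*(-1/145499) + 84263)/(206212 + I*√232262) = (448391/145499 + 84263)/(206212 + I*√232262) = 12260630628/(145499*(206212 + I*√232262))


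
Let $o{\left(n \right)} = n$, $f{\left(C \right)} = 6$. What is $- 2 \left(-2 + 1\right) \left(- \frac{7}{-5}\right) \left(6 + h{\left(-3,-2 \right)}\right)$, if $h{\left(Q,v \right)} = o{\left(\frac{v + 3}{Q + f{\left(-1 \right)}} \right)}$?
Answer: $\frac{266}{15} \approx 17.733$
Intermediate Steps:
$h{\left(Q,v \right)} = \frac{3 + v}{6 + Q}$ ($h{\left(Q,v \right)} = \frac{v + 3}{Q + 6} = \frac{3 + v}{6 + Q}$)
$- 2 \left(-2 + 1\right) \left(- \frac{7}{-5}\right) \left(6 + h{\left(-3,-2 \right)}\right) = - 2 \left(-2 + 1\right) \left(- \frac{7}{-5}\right) \left(6 + \frac{3 - 2}{6 - 3}\right) = \left(-2\right) \left(-1\right) \left(\left(-7\right) \left(- \frac{1}{5}\right)\right) \left(6 + \frac{1}{3} \cdot 1\right) = 2 \cdot \frac{7}{5} \left(6 + \frac{1}{3} \cdot 1\right) = \frac{14 \left(6 + \frac{1}{3}\right)}{5} = \frac{14}{5} \cdot \frac{19}{3} = \frac{266}{15}$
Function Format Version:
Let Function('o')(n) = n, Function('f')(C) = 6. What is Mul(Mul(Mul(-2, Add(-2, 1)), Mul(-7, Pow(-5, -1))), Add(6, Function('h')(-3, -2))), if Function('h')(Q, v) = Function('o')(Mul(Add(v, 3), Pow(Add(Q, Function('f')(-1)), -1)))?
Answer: Rational(266, 15) ≈ 17.733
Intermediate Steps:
Function('h')(Q, v) = Mul(Pow(Add(6, Q), -1), Add(3, v)) (Function('h')(Q, v) = Mul(Add(v, 3), Pow(Add(Q, 6), -1)) = Mul(Add(3, v), Pow(Add(6, Q), -1)) = Mul(Pow(Add(6, Q), -1), Add(3, v)))
Mul(Mul(Mul(-2, Add(-2, 1)), Mul(-7, Pow(-5, -1))), Add(6, Function('h')(-3, -2))) = Mul(Mul(Mul(-2, Add(-2, 1)), Mul(-7, Pow(-5, -1))), Add(6, Mul(Pow(Add(6, -3), -1), Add(3, -2)))) = Mul(Mul(Mul(-2, -1), Mul(-7, Rational(-1, 5))), Add(6, Mul(Pow(3, -1), 1))) = Mul(Mul(2, Rational(7, 5)), Add(6, Mul(Rational(1, 3), 1))) = Mul(Rational(14, 5), Add(6, Rational(1, 3))) = Mul(Rational(14, 5), Rational(19, 3)) = Rational(266, 15)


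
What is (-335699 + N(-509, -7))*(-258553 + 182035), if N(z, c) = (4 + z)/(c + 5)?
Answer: 25667695287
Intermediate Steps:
N(z, c) = (4 + z)/(5 + c)
(-335699 + N(-509, -7))*(-258553 + 182035) = (-335699 + (4 - 509)/(5 - 7))*(-258553 + 182035) = (-335699 - 505/(-2))*(-76518) = (-335699 - 1/2*(-505))*(-76518) = (-335699 + 505/2)*(-76518) = -670893/2*(-76518) = 25667695287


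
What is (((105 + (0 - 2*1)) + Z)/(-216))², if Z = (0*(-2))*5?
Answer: 10609/46656 ≈ 0.22739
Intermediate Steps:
Z = 0 (Z = 0*5 = 0)
(((105 + (0 - 2*1)) + Z)/(-216))² = (((105 + (0 - 2*1)) + 0)/(-216))² = (((105 + (0 - 2)) + 0)*(-1/216))² = (((105 - 2) + 0)*(-1/216))² = ((103 + 0)*(-1/216))² = (103*(-1/216))² = (-103/216)² = 10609/46656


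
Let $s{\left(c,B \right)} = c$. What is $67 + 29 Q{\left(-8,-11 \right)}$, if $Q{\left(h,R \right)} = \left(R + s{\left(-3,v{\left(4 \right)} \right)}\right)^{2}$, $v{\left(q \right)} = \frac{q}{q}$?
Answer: $5751$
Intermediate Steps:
$v{\left(q \right)} = 1$
$Q{\left(h,R \right)} = \left(-3 + R\right)^{2}$ ($Q{\left(h,R \right)} = \left(R - 3\right)^{2} = \left(-3 + R\right)^{2}$)
$67 + 29 Q{\left(-8,-11 \right)} = 67 + 29 \left(-3 - 11\right)^{2} = 67 + 29 \left(-14\right)^{2} = 67 + 29 \cdot 196 = 67 + 5684 = 5751$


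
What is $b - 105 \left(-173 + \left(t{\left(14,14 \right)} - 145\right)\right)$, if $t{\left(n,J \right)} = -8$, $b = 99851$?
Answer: $134081$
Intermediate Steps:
$b - 105 \left(-173 + \left(t{\left(14,14 \right)} - 145\right)\right) = 99851 - 105 \left(-173 - 153\right) = 99851 - -34230 = 99851 + 34230 = 134081$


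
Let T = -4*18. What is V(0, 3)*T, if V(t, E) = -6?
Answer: 432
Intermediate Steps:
T = -72
V(0, 3)*T = -6*(-72) = 432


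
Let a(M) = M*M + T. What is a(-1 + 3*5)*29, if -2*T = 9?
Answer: 11107/2 ≈ 5553.5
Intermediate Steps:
T = -9/2 (T = -½*9 = -9/2 ≈ -4.5000)
a(M) = -9/2 + M² (a(M) = M*M - 9/2 = M² - 9/2 = -9/2 + M²)
a(-1 + 3*5)*29 = (-9/2 + (-1 + 3*5)²)*29 = (-9/2 + (-1 + 15)²)*29 = (-9/2 + 14²)*29 = (-9/2 + 196)*29 = (383/2)*29 = 11107/2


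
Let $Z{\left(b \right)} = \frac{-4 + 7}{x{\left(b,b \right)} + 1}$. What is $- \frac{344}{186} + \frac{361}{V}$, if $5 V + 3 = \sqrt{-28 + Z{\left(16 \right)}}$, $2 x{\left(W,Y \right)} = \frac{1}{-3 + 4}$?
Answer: $- \frac{101923}{651} - \frac{361 i \sqrt{26}}{7} \approx -156.56 - 262.96 i$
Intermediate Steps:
$x{\left(W,Y \right)} = \frac{1}{2}$ ($x{\left(W,Y \right)} = \frac{1}{2 \left(-3 + 4\right)} = \frac{1}{2 \cdot 1} = \frac{1}{2} \cdot 1 = \frac{1}{2}$)
$Z{\left(b \right)} = 2$ ($Z{\left(b \right)} = \frac{-4 + 7}{\frac{1}{2} + 1} = \frac{3}{\frac{3}{2}} = 3 \cdot \frac{2}{3} = 2$)
$V = - \frac{3}{5} + \frac{i \sqrt{26}}{5}$ ($V = - \frac{3}{5} + \frac{\sqrt{-28 + 2}}{5} = - \frac{3}{5} + \frac{\sqrt{-26}}{5} = - \frac{3}{5} + \frac{i \sqrt{26}}{5} \approx -0.6 + 1.0198 i$)
$- \frac{344}{186} + \frac{361}{V} = - \frac{344}{186} + \frac{361}{- \frac{3}{5} + \frac{i \sqrt{26}}{5}} = \left(-344\right) \frac{1}{186} + \frac{361}{- \frac{3}{5} + \frac{i \sqrt{26}}{5}} = - \frac{172}{93} + \frac{361}{- \frac{3}{5} + \frac{i \sqrt{26}}{5}}$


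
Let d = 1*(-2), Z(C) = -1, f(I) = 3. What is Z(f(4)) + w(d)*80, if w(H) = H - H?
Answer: -1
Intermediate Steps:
d = -2
w(H) = 0
Z(f(4)) + w(d)*80 = -1 + 0*80 = -1 + 0 = -1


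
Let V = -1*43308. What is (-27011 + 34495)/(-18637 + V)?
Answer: -7484/61945 ≈ -0.12082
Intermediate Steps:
V = -43308
(-27011 + 34495)/(-18637 + V) = (-27011 + 34495)/(-18637 - 43308) = 7484/(-61945) = 7484*(-1/61945) = -7484/61945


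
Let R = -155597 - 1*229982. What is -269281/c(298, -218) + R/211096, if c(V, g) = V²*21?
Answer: -193976062453/98417388216 ≈ -1.9710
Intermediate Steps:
R = -385579 (R = -155597 - 229982 = -385579)
c(V, g) = 21*V²
-269281/c(298, -218) + R/211096 = -269281/(21*298²) - 385579/211096 = -269281/(21*88804) - 385579*1/211096 = -269281/1864884 - 385579/211096 = -193976062453/98417388216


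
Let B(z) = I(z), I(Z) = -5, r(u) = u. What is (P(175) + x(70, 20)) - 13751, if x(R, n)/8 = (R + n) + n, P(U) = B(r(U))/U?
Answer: -450486/35 ≈ -12871.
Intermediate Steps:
B(z) = -5
P(U) = -5/U
x(R, n) = 8*R + 16*n (x(R, n) = 8*((R + n) + n) = 8*(R + 2*n) = 8*R + 16*n)
(P(175) + x(70, 20)) - 13751 = (-5/175 + (8*70 + 16*20)) - 13751 = (-5*1/175 + (560 + 320)) - 13751 = (-1/35 + 880) - 13751 = 30799/35 - 13751 = -450486/35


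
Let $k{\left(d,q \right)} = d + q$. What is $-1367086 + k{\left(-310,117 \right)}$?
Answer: $-1367279$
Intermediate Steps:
$-1367086 + k{\left(-310,117 \right)} = -1367086 + \left(-310 + 117\right) = -1367086 - 193 = -1367279$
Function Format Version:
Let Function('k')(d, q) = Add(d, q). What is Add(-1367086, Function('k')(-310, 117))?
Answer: -1367279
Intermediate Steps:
Add(-1367086, Function('k')(-310, 117)) = Add(-1367086, Add(-310, 117)) = Add(-1367086, -193) = -1367279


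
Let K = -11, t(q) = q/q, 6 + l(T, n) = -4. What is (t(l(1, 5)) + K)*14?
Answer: -140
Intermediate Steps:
l(T, n) = -10 (l(T, n) = -6 - 4 = -10)
t(q) = 1
(t(l(1, 5)) + K)*14 = (1 - 11)*14 = -10*14 = -140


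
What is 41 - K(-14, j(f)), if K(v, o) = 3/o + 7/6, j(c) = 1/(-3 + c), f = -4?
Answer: 365/6 ≈ 60.833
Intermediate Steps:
K(v, o) = 7/6 + 3/o (K(v, o) = 3/o + 7*(⅙) = 3/o + 7/6 = 7/6 + 3/o)
41 - K(-14, j(f)) = 41 - (7/6 + 3/(1/(-3 - 4))) = 41 - (7/6 + 3/(1/(-7))) = 41 - (7/6 + 3/(-⅐)) = 41 - (7/6 + 3*(-7)) = 41 - (7/6 - 21) = 41 - 1*(-119/6) = 41 + 119/6 = 365/6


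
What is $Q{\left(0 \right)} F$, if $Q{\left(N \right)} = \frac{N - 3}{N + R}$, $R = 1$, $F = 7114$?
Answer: $-21342$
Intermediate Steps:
$Q{\left(N \right)} = \frac{-3 + N}{1 + N}$ ($Q{\left(N \right)} = \frac{N - 3}{N + 1} = \frac{-3 + N}{1 + N}$)
$Q{\left(0 \right)} F = \frac{-3 + 0}{1 + 0} \cdot 7114 = 1^{-1} \left(-3\right) 7114 = 1 \left(-3\right) 7114 = \left(-3\right) 7114 = -21342$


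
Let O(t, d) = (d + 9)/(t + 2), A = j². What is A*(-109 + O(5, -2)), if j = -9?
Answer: -8748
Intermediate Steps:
A = 81 (A = (-9)² = 81)
O(t, d) = (9 + d)/(2 + t)
A*(-109 + O(5, -2)) = 81*(-109 + (9 - 2)/(2 + 5)) = 81*(-109 + 7/7) = 81*(-109 + (⅐)*7) = 81*(-109 + 1) = 81*(-108) = -8748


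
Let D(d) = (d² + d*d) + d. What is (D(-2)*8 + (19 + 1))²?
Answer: 4624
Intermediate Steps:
D(d) = d + 2*d² (D(d) = (d² + d²) + d = 2*d² + d = d + 2*d²)
(D(-2)*8 + (19 + 1))² = (-2*(1 + 2*(-2))*8 + (19 + 1))² = (-2*(1 - 4)*8 + 20)² = (-2*(-3)*8 + 20)² = (6*8 + 20)² = (48 + 20)² = 68² = 4624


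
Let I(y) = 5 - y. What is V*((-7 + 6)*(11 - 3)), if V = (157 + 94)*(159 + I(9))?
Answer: -311240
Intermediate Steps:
V = 38905 (V = (157 + 94)*(159 + (5 - 1*9)) = 251*(159 + (5 - 9)) = 251*(159 - 4) = 251*155 = 38905)
V*((-7 + 6)*(11 - 3)) = 38905*((-7 + 6)*(11 - 3)) = 38905*(-1*8) = 38905*(-8) = -311240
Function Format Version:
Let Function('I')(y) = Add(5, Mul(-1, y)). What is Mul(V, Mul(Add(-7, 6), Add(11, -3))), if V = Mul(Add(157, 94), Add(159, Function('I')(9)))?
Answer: -311240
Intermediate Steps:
V = 38905 (V = Mul(Add(157, 94), Add(159, Add(5, Mul(-1, 9)))) = Mul(251, Add(159, Add(5, -9))) = Mul(251, Add(159, -4)) = Mul(251, 155) = 38905)
Mul(V, Mul(Add(-7, 6), Add(11, -3))) = Mul(38905, Mul(Add(-7, 6), Add(11, -3))) = Mul(38905, Mul(-1, 8)) = Mul(38905, -8) = -311240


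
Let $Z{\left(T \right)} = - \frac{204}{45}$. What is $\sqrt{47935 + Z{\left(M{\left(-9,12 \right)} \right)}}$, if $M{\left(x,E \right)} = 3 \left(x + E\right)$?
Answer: $\frac{\sqrt{10784355}}{15} \approx 218.93$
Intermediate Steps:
$M{\left(x,E \right)} = 3 E + 3 x$ ($M{\left(x,E \right)} = 3 \left(E + x\right) = 3 E + 3 x$)
$Z{\left(T \right)} = - \frac{68}{15}$ ($Z{\left(T \right)} = \left(-204\right) \frac{1}{45} = - \frac{68}{15}$)
$\sqrt{47935 + Z{\left(M{\left(-9,12 \right)} \right)}} = \sqrt{47935 - \frac{68}{15}} = \sqrt{\frac{718957}{15}} = \frac{\sqrt{10784355}}{15}$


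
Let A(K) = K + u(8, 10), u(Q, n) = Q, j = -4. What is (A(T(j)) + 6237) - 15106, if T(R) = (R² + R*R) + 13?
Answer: -8816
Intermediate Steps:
T(R) = 13 + 2*R² (T(R) = (R² + R²) + 13 = 2*R² + 13 = 13 + 2*R²)
A(K) = 8 + K (A(K) = K + 8 = 8 + K)
(A(T(j)) + 6237) - 15106 = ((8 + (13 + 2*(-4)²)) + 6237) - 15106 = ((8 + (13 + 2*16)) + 6237) - 15106 = ((8 + (13 + 32)) + 6237) - 15106 = ((8 + 45) + 6237) - 15106 = (53 + 6237) - 15106 = 6290 - 15106 = -8816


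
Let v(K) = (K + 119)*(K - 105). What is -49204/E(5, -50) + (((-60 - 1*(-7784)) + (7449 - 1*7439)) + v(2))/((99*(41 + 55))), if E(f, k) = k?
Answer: 233699183/237600 ≈ 983.58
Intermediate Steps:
v(K) = (-105 + K)*(119 + K) (v(K) = (119 + K)*(-105 + K) = (-105 + K)*(119 + K))
-49204/E(5, -50) + (((-60 - 1*(-7784)) + (7449 - 1*7439)) + v(2))/((99*(41 + 55))) = -49204/(-50) + (((-60 - 1*(-7784)) + (7449 - 1*7439)) + (-12495 + 2**2 + 14*2))/((99*(41 + 55))) = -49204*(-1/50) + (((-60 + 7784) + (7449 - 7439)) + (-12495 + 4 + 28))/((99*96)) = 24602/25 + ((7724 + 10) - 12463)/9504 = 24602/25 + (7734 - 12463)*(1/9504) = 24602/25 - 4729*1/9504 = 24602/25 - 4729/9504 = 233699183/237600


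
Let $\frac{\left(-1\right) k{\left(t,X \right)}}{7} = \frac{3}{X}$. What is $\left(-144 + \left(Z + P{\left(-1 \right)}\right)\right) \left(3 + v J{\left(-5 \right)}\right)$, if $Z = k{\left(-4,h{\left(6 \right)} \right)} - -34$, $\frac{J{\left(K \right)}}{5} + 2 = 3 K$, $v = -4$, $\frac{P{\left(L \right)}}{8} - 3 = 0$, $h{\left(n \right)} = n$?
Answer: $- \frac{61397}{2} \approx -30699.0$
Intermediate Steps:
$P{\left(L \right)} = 24$ ($P{\left(L \right)} = 24 + 8 \cdot 0 = 24 + 0 = 24$)
$k{\left(t,X \right)} = - \frac{21}{X}$ ($k{\left(t,X \right)} = - 7 \frac{3}{X} = - \frac{21}{X}$)
$J{\left(K \right)} = -10 + 15 K$ ($J{\left(K \right)} = -10 + 5 \cdot 3 K = -10 + 15 K$)
$Z = \frac{61}{2}$ ($Z = - \frac{21}{6} - -34 = \left(-21\right) \frac{1}{6} + 34 = - \frac{7}{2} + 34 = \frac{61}{2} \approx 30.5$)
$\left(-144 + \left(Z + P{\left(-1 \right)}\right)\right) \left(3 + v J{\left(-5 \right)}\right) = \left(-144 + \left(\frac{61}{2} + 24\right)\right) \left(3 - 4 \left(-10 + 15 \left(-5\right)\right)\right) = \left(-144 + \frac{109}{2}\right) \left(3 - 4 \left(-10 - 75\right)\right) = - \frac{179 \left(3 - -340\right)}{2} = - \frac{179 \left(3 + 340\right)}{2} = \left(- \frac{179}{2}\right) 343 = - \frac{61397}{2}$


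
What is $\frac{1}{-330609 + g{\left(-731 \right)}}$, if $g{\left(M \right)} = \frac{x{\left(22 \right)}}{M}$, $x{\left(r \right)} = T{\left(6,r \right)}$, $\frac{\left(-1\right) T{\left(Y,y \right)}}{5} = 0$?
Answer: $- \frac{1}{330609} \approx -3.0247 \cdot 10^{-6}$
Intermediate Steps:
$T{\left(Y,y \right)} = 0$ ($T{\left(Y,y \right)} = \left(-5\right) 0 = 0$)
$x{\left(r \right)} = 0$
$g{\left(M \right)} = 0$ ($g{\left(M \right)} = \frac{0}{M} = 0$)
$\frac{1}{-330609 + g{\left(-731 \right)}} = \frac{1}{-330609 + 0} = \frac{1}{-330609} = - \frac{1}{330609}$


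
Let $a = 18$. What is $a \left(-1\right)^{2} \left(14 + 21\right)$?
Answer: $630$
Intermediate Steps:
$a \left(-1\right)^{2} \left(14 + 21\right) = 18 \left(-1\right)^{2} \left(14 + 21\right) = 18 \cdot 1 \cdot 35 = 18 \cdot 35 = 630$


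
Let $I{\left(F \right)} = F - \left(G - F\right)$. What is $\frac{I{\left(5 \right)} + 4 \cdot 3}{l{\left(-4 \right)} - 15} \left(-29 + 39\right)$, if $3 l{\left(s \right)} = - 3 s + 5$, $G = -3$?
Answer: $- \frac{375}{14} \approx -26.786$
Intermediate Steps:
$l{\left(s \right)} = \frac{5}{3} - s$ ($l{\left(s \right)} = \frac{- 3 s + 5}{3} = \frac{5 - 3 s}{3} = \frac{5}{3} - s$)
$I{\left(F \right)} = 3 + 2 F$ ($I{\left(F \right)} = F - \left(-3 - F\right) = F + \left(3 + F\right) = 3 + 2 F$)
$\frac{I{\left(5 \right)} + 4 \cdot 3}{l{\left(-4 \right)} - 15} \left(-29 + 39\right) = \frac{\left(3 + 2 \cdot 5\right) + 4 \cdot 3}{\left(\frac{5}{3} - -4\right) - 15} \left(-29 + 39\right) = \frac{\left(3 + 10\right) + 12}{\left(\frac{5}{3} + 4\right) - 15} \cdot 10 = \frac{13 + 12}{\frac{17}{3} - 15} \cdot 10 = \frac{25}{- \frac{28}{3}} \cdot 10 = 25 \left(- \frac{3}{28}\right) 10 = \left(- \frac{75}{28}\right) 10 = - \frac{375}{14}$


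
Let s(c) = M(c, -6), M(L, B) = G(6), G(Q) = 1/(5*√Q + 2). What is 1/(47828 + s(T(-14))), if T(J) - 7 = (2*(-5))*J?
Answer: 6982886/333977375951 - 5*√6/333977375951 ≈ 2.0908e-5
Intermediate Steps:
T(J) = 7 - 10*J (T(J) = 7 + (2*(-5))*J = 7 - 10*J)
G(Q) = 1/(2 + 5*√Q)
M(L, B) = 1/(2 + 5*√6)
s(c) = -1/73 + 5*√6/146
1/(47828 + s(T(-14))) = 1/(47828 + (-1/73 + 5*√6/146)) = 1/(3491443/73 + 5*√6/146)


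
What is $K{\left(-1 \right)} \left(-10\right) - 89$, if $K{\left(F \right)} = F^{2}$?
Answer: $-99$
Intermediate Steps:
$K{\left(-1 \right)} \left(-10\right) - 89 = \left(-1\right)^{2} \left(-10\right) - 89 = 1 \left(-10\right) - 89 = -10 - 89 = -99$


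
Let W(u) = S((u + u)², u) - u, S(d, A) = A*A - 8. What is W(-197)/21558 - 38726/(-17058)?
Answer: 41668972/10214899 ≈ 4.0792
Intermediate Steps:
S(d, A) = -8 + A² (S(d, A) = A² - 8 = -8 + A²)
W(u) = -8 + u² - u (W(u) = (-8 + u²) - u = -8 + u² - u)
W(-197)/21558 - 38726/(-17058) = (-8 + (-197)² - 1*(-197))/21558 - 38726/(-17058) = (-8 + 38809 + 197)*(1/21558) - 38726*(-1/17058) = 38998*(1/21558) + 19363/8529 = 19499/10779 + 19363/8529 = 41668972/10214899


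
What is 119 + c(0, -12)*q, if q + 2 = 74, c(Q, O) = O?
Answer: -745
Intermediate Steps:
q = 72 (q = -2 + 74 = 72)
119 + c(0, -12)*q = 119 - 12*72 = 119 - 864 = -745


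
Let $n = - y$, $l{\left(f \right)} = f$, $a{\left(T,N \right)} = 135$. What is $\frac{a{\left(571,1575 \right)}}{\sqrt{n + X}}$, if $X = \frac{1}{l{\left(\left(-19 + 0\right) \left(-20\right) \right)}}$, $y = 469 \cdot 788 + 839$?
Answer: $- \frac{270 i \sqrt{13371837005}}{140756179} \approx - 0.22182 i$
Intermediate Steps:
$y = 370411$ ($y = 369572 + 839 = 370411$)
$n = -370411$ ($n = \left(-1\right) 370411 = -370411$)
$X = \frac{1}{380}$ ($X = \frac{1}{\left(-19 + 0\right) \left(-20\right)} = \frac{1}{\left(-19\right) \left(-20\right)} = \frac{1}{380} \approx 0.0026316$)
$\frac{a{\left(571,1575 \right)}}{\sqrt{n + X}} = \frac{135}{\sqrt{-370411 + \frac{1}{380}}} = \frac{135}{\sqrt{- \frac{140756179}{380}}} = \frac{135}{\frac{1}{190} i \sqrt{13371837005}} = 135 \left(- \frac{2 i \sqrt{13371837005}}{140756179}\right) = - \frac{270 i \sqrt{13371837005}}{140756179}$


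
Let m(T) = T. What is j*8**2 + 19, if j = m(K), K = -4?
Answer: -237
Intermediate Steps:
j = -4
j*8**2 + 19 = -4*8**2 + 19 = -4*64 + 19 = -256 + 19 = -237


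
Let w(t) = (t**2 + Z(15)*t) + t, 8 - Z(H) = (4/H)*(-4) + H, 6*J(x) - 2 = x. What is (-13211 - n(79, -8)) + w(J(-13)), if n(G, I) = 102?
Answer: -2394107/180 ≈ -13301.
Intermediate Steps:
J(x) = 1/3 + x/6
Z(H) = 8 - H + 16/H (Z(H) = 8 - ((4/H)*(-4) + H) = 8 - (-16/H + H) = 8 - (H - 16/H) = 8 + (-H + 16/H) = 8 - H + 16/H)
w(t) = t**2 - 74*t/15 (w(t) = (t**2 + (8 - 1*15 + 16/15)*t) + t = (t**2 + (8 - 15 + 16*(1/15))*t) + t = (t**2 + (8 - 15 + 16/15)*t) + t = (t**2 - 89*t/15) + t = t**2 - 74*t/15)
(-13211 - n(79, -8)) + w(J(-13)) = (-13211 - 1*102) + (1/3 + (1/6)*(-13))*(-74 + 15*(1/3 + (1/6)*(-13)))/15 = (-13211 - 102) + (1/3 - 13/6)*(-74 + 15*(1/3 - 13/6))/15 = -13313 + (1/15)*(-11/6)*(-74 + 15*(-11/6)) = -13313 + (1/15)*(-11/6)*(-74 - 55/2) = -13313 + (1/15)*(-11/6)*(-203/2) = -13313 + 2233/180 = -2394107/180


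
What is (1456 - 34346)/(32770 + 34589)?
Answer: -32890/67359 ≈ -0.48828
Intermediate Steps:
(1456 - 34346)/(32770 + 34589) = -32890/67359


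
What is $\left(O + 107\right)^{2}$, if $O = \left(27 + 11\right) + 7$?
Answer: $23104$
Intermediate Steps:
$O = 45$ ($O = 38 + 7 = 45$)
$\left(O + 107\right)^{2} = \left(45 + 107\right)^{2} = 152^{2} = 23104$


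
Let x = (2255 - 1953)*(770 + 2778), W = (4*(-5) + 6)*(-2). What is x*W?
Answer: 30001888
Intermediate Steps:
W = 28 (W = (-20 + 6)*(-2) = -14*(-2) = 28)
x = 1071496 (x = 302*3548 = 1071496)
x*W = 1071496*28 = 30001888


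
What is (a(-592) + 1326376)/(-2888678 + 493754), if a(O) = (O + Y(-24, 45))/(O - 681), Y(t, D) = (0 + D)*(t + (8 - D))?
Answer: -1688479985/3048738252 ≈ -0.55383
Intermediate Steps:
Y(t, D) = D*(8 + t - D)
a(O) = (-2745 + O)/(-681 + O) (a(O) = (O + 45*(8 - 24 - 1*45))/(O - 681) = (O + 45*(8 - 24 - 45))/(-681 + O) = (O + 45*(-61))/(-681 + O) = (O - 2745)/(-681 + O) = (-2745 + O)/(-681 + O))
(a(-592) + 1326376)/(-2888678 + 493754) = ((-2745 - 592)/(-681 - 592) + 1326376)/(-2888678 + 493754) = (-3337/(-1273) + 1326376)/(-2394924) = (-1/1273*(-3337) + 1326376)*(-1/2394924) = (3337/1273 + 1326376)*(-1/2394924) = (1688479985/1273)*(-1/2394924) = -1688479985/3048738252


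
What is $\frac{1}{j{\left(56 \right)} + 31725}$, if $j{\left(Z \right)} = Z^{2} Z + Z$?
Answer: $\frac{1}{207397} \approx 4.8217 \cdot 10^{-6}$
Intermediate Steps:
$j{\left(Z \right)} = Z + Z^{3}$ ($j{\left(Z \right)} = Z^{3} + Z = Z + Z^{3}$)
$\frac{1}{j{\left(56 \right)} + 31725} = \frac{1}{\left(56 + 56^{3}\right) + 31725} = \frac{1}{\left(56 + 175616\right) + 31725} = \frac{1}{175672 + 31725} = \frac{1}{207397}$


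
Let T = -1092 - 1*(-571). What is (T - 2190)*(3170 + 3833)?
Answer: -18985133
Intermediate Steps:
T = -521 (T = -1092 + 571 = -521)
(T - 2190)*(3170 + 3833) = (-521 - 2190)*(3170 + 3833) = -2711*7003 = -18985133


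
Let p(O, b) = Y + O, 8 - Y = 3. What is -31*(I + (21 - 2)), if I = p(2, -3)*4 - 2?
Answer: -1395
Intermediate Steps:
Y = 5 (Y = 8 - 1*3 = 8 - 3 = 5)
p(O, b) = 5 + O
I = 26 (I = (5 + 2)*4 - 2 = 7*4 - 2 = 28 - 2 = 26)
-31*(I + (21 - 2)) = -31*(26 + (21 - 2)) = -31*(26 + 19) = -31*45 = -1395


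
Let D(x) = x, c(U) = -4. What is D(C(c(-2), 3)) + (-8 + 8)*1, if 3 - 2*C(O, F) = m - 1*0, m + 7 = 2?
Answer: 4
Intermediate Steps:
m = -5 (m = -7 + 2 = -5)
C(O, F) = 4 (C(O, F) = 3/2 - (-5 - 1*0)/2 = 3/2 - (-5 + 0)/2 = 3/2 - ½*(-5) = 3/2 + 5/2 = 4)
D(C(c(-2), 3)) + (-8 + 8)*1 = 4 + (-8 + 8)*1 = 4 + 0*1 = 4 + 0 = 4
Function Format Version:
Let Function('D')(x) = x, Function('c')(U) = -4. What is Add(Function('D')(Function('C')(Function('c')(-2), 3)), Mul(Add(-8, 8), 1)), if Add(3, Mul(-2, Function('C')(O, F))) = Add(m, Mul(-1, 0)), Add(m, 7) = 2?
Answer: 4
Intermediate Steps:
m = -5 (m = Add(-7, 2) = -5)
Function('C')(O, F) = 4 (Function('C')(O, F) = Add(Rational(3, 2), Mul(Rational(-1, 2), Add(-5, Mul(-1, 0)))) = Add(Rational(3, 2), Mul(Rational(-1, 2), Add(-5, 0))) = Add(Rational(3, 2), Mul(Rational(-1, 2), -5)) = Add(Rational(3, 2), Rational(5, 2)) = 4)
Add(Function('D')(Function('C')(Function('c')(-2), 3)), Mul(Add(-8, 8), 1)) = Add(4, Mul(Add(-8, 8), 1)) = Add(4, Mul(0, 1)) = Add(4, 0) = 4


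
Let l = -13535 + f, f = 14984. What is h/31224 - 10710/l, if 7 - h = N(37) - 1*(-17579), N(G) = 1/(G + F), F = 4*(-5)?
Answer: -32369345/4069528 ≈ -7.9541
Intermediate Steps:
F = -20
N(G) = 1/(-20 + G) (N(G) = 1/(G - 20) = 1/(-20 + G))
l = 1449 (l = -13535 + 14984 = 1449)
h = -298725/17 (h = 7 - (1/(-20 + 37) - 1*(-17579)) = 7 - (1/17 + 17579) = 7 - 1*298844/17 = 7 - 298844/17 = -298725/17 ≈ -17572.)
h/31224 - 10710/l = -298725/17/31224 - 10710/1449 = -298725/17*1/31224 - 10710*1/1449 = -99575/176936 - 170/23 = -32369345/4069528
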